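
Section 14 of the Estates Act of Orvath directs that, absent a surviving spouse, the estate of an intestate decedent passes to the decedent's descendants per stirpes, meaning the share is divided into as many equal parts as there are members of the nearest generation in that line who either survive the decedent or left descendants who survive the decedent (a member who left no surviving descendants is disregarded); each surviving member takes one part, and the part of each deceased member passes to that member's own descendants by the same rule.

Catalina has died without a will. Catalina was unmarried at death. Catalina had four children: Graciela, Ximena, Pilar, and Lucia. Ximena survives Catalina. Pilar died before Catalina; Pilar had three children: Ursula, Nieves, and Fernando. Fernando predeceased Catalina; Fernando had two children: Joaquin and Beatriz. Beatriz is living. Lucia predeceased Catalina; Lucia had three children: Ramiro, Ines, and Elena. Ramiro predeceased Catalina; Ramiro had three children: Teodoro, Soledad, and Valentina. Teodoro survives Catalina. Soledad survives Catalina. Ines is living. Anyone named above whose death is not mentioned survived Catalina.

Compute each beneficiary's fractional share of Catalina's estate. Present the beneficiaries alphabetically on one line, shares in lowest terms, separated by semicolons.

Beatriz 1/24; Elena 1/12; Graciela 1/4; Ines 1/12; Joaquin 1/24; Nieves 1/12; Soledad 1/36; Teodoro 1/36; Ursula 1/12; Valentina 1/36; Ximena 1/4

There is no surviving spouse, so the entire estate passes to Catalina's descendants per stirpes.
The estate is divided into 4 equal shares of 1/4 among Graciela, Ximena, Pilar, Lucia.
Graciela is living and takes 1/4.
Ximena is living and takes 1/4.
Pilar predeceased; the 1/4 allotted to Pilar's branch passes to Pilar's issue by representation.
The 1/4 is divided into 3 equal shares of 1/12 among Ursula, Nieves, Fernando.
Ursula is living and takes 1/12.
Nieves is living and takes 1/12.
Fernando predeceased; the 1/12 allotted to Fernando's branch passes to Fernando's issue by representation.
The 1/12 is divided into 2 equal shares of 1/24 among Joaquin, Beatriz.
Joaquin is living and takes 1/24.
Beatriz is living and takes 1/24.
Lucia predeceased; the 1/4 allotted to Lucia's branch passes to Lucia's issue by representation.
The 1/4 is divided into 3 equal shares of 1/12 among Ramiro, Ines, Elena.
Ramiro predeceased; the 1/12 allotted to Ramiro's branch passes to Ramiro's issue by representation.
The 1/12 is divided into 3 equal shares of 1/36 among Teodoro, Soledad, Valentina.
Teodoro is living and takes 1/36.
Soledad is living and takes 1/36.
Valentina is living and takes 1/36.
Ines is living and takes 1/12.
Elena is living and takes 1/12.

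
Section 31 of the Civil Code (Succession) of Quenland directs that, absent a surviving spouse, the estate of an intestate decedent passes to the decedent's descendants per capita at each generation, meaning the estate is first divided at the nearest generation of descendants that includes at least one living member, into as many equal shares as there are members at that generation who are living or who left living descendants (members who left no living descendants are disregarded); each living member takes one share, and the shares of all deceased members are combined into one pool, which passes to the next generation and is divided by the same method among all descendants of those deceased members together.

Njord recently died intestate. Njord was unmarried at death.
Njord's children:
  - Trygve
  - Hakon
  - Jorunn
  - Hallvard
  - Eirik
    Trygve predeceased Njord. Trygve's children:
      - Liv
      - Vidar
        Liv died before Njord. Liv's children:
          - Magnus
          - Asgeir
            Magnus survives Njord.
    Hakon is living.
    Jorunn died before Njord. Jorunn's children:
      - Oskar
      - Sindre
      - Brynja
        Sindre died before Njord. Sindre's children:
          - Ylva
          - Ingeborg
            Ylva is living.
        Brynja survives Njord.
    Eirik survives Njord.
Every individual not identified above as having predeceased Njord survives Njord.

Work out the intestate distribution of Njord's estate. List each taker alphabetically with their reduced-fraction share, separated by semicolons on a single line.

Asgeir 1/25; Brynja 2/25; Eirik 1/5; Hakon 1/5; Hallvard 1/5; Ingeborg 1/25; Magnus 1/25; Oskar 2/25; Vidar 2/25; Ylva 1/25

There is no surviving spouse, so the entire estate passes to Njord's descendants per capita at each generation.
At generation 1 (Trygve, Hakon, Jorunn, Hallvard, Eirik) there are 5 shares of (1)/5 = 1/5 each.
Living: Hakon, Hallvard, and Eirik — each takes 1/5.
Deceased: Trygve and Jorunn. Their combined 2/5 is pooled and carried to generation 2.
At generation 2 (Liv, Vidar, Oskar, Sindre, Brynja) there are 5 shares of (2/5)/5 = 2/25 each.
Living: Vidar, Oskar, and Brynja — each takes 2/25.
Deceased: Liv and Sindre. Their combined 4/25 is pooled and carried to generation 3.
At generation 3 (Magnus, Asgeir, Ylva, Ingeborg) there are 4 shares of (4/25)/4 = 1/25 each.
Living: Magnus, Asgeir, Ylva, and Ingeborg — each takes 1/25.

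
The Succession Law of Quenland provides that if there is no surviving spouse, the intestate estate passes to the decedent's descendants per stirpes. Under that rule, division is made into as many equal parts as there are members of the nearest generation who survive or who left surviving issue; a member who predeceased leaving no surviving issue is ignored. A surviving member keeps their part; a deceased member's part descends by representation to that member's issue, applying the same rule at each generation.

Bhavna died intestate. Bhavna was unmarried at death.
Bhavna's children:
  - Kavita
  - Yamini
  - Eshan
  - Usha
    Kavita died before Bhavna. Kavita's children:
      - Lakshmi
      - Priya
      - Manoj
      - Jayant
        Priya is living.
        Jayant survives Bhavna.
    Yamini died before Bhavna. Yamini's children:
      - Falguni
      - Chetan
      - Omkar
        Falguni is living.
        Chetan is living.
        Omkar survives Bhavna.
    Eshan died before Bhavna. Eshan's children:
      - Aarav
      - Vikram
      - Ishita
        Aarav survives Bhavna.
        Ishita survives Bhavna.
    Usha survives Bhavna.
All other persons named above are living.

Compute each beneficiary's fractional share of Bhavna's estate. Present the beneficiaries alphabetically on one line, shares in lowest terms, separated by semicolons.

Aarav 1/12; Chetan 1/12; Falguni 1/12; Ishita 1/12; Jayant 1/16; Lakshmi 1/16; Manoj 1/16; Omkar 1/12; Priya 1/16; Usha 1/4; Vikram 1/12

There is no surviving spouse, so the entire estate passes to Bhavna's descendants per stirpes.
The estate is divided into 4 equal shares of 1/4 among Kavita, Yamini, Eshan, Usha.
Kavita predeceased; the 1/4 allotted to Kavita's branch passes to Kavita's issue by representation.
The 1/4 is divided into 4 equal shares of 1/16 among Lakshmi, Priya, Manoj, Jayant.
Lakshmi is living and takes 1/16.
Priya is living and takes 1/16.
Manoj is living and takes 1/16.
Jayant is living and takes 1/16.
Yamini predeceased; the 1/4 allotted to Yamini's branch passes to Yamini's issue by representation.
The 1/4 is divided into 3 equal shares of 1/12 among Falguni, Chetan, Omkar.
Falguni is living and takes 1/12.
Chetan is living and takes 1/12.
Omkar is living and takes 1/12.
Eshan predeceased; the 1/4 allotted to Eshan's branch passes to Eshan's issue by representation.
The 1/4 is divided into 3 equal shares of 1/12 among Aarav, Vikram, Ishita.
Aarav is living and takes 1/12.
Vikram is living and takes 1/12.
Ishita is living and takes 1/12.
Usha is living and takes 1/4.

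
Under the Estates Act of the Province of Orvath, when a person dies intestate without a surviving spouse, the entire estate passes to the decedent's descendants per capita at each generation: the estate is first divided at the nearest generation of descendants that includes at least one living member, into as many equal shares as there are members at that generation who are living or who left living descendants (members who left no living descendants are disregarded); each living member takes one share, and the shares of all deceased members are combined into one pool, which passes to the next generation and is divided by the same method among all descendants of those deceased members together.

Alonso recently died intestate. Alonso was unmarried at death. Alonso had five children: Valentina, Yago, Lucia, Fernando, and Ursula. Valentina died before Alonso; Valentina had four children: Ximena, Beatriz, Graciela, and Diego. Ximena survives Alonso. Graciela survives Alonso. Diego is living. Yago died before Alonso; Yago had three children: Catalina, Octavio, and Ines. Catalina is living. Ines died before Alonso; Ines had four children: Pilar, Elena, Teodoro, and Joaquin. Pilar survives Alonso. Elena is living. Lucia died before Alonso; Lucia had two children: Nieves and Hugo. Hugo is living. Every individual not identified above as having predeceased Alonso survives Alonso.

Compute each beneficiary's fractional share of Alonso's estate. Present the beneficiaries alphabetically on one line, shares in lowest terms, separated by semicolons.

Beatriz 1/15; Catalina 1/15; Diego 1/15; Elena 1/60; Fernando 1/5; Graciela 1/15; Hugo 1/15; Joaquin 1/60; Nieves 1/15; Octavio 1/15; Pilar 1/60; Teodoro 1/60; Ursula 1/5; Ximena 1/15

There is no surviving spouse, so the entire estate passes to Alonso's descendants per capita at each generation.
At generation 1 (Valentina, Yago, Lucia, Fernando, Ursula) there are 5 shares of (1)/5 = 1/5 each.
Living: Fernando and Ursula — each takes 1/5.
Deceased: Valentina, Yago, and Lucia. Their combined 3/5 is pooled and carried to generation 2.
At generation 2 (Ximena, Beatriz, Graciela, Diego, Catalina, Octavio, Ines, Nieves, Hugo) there are 9 shares of (3/5)/9 = 1/15 each.
Living: Ximena, Beatriz, Graciela, Diego, Catalina, Octavio, Nieves, and Hugo — each takes 1/15.
Deceased: Ines. That 1/15 share is carried to generation 3.
At generation 3 (Pilar, Elena, Teodoro, Joaquin) there are 4 shares of (1/15)/4 = 1/60 each.
Living: Pilar, Elena, Teodoro, and Joaquin — each takes 1/60.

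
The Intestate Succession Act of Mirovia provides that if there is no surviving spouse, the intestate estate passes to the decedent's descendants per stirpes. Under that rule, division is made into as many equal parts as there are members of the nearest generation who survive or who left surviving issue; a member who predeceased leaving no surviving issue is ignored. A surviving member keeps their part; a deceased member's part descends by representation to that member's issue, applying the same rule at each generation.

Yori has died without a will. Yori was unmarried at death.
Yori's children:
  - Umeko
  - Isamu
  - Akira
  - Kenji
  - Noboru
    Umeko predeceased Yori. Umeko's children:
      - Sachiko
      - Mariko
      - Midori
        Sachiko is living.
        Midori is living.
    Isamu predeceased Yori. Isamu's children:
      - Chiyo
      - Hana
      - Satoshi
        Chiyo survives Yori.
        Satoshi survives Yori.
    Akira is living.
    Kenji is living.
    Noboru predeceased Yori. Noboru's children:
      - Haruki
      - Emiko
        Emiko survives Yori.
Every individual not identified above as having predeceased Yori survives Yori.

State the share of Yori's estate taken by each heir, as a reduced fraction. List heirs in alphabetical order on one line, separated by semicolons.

Akira 1/5; Chiyo 1/15; Emiko 1/10; Hana 1/15; Haruki 1/10; Kenji 1/5; Mariko 1/15; Midori 1/15; Sachiko 1/15; Satoshi 1/15

There is no surviving spouse, so the entire estate passes to Yori's descendants per stirpes.
The estate is divided into 5 equal shares of 1/5 among Umeko, Isamu, Akira, Kenji, Noboru.
Umeko predeceased; the 1/5 allotted to Umeko's branch passes to Umeko's issue by representation.
The 1/5 is divided into 3 equal shares of 1/15 among Sachiko, Mariko, Midori.
Sachiko is living and takes 1/15.
Mariko is living and takes 1/15.
Midori is living and takes 1/15.
Isamu predeceased; the 1/5 allotted to Isamu's branch passes to Isamu's issue by representation.
The 1/5 is divided into 3 equal shares of 1/15 among Chiyo, Hana, Satoshi.
Chiyo is living and takes 1/15.
Hana is living and takes 1/15.
Satoshi is living and takes 1/15.
Akira is living and takes 1/5.
Kenji is living and takes 1/5.
Noboru predeceased; the 1/5 allotted to Noboru's branch passes to Noboru's issue by representation.
The 1/5 is divided into 2 equal shares of 1/10 among Haruki, Emiko.
Haruki is living and takes 1/10.
Emiko is living and takes 1/10.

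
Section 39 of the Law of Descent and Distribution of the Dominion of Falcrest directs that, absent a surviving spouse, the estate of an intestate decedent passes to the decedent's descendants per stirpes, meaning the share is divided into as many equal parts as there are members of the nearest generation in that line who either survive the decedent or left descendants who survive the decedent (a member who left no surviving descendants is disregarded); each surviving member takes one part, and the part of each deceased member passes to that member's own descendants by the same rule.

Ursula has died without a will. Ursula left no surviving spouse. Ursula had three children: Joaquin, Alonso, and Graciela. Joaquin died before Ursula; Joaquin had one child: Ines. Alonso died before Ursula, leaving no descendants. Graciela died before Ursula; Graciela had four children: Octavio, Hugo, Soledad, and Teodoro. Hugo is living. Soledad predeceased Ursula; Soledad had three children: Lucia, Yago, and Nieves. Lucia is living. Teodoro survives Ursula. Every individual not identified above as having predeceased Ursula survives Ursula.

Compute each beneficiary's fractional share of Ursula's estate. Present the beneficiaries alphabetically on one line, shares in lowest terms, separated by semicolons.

There is no surviving spouse, so the entire estate passes to Ursula's descendants per stirpes.
Alonso left no surviving issue, so that branch lapses and is disregarded.
The estate is divided into 2 equal shares of 1/2 among Joaquin, Graciela.
Joaquin predeceased; the 1/2 allotted to Joaquin's branch passes to Joaquin's issue by representation.
Ines is the sole taker at this level and receives the full 1/2.
Graciela predeceased; the 1/2 allotted to Graciela's branch passes to Graciela's issue by representation.
The 1/2 is divided into 4 equal shares of 1/8 among Octavio, Hugo, Soledad, Teodoro.
Octavio is living and takes 1/8.
Hugo is living and takes 1/8.
Soledad predeceased; the 1/8 allotted to Soledad's branch passes to Soledad's issue by representation.
The 1/8 is divided into 3 equal shares of 1/24 among Lucia, Yago, Nieves.
Lucia is living and takes 1/24.
Yago is living and takes 1/24.
Nieves is living and takes 1/24.
Teodoro is living and takes 1/8.

Hugo 1/8; Ines 1/2; Lucia 1/24; Nieves 1/24; Octavio 1/8; Teodoro 1/8; Yago 1/24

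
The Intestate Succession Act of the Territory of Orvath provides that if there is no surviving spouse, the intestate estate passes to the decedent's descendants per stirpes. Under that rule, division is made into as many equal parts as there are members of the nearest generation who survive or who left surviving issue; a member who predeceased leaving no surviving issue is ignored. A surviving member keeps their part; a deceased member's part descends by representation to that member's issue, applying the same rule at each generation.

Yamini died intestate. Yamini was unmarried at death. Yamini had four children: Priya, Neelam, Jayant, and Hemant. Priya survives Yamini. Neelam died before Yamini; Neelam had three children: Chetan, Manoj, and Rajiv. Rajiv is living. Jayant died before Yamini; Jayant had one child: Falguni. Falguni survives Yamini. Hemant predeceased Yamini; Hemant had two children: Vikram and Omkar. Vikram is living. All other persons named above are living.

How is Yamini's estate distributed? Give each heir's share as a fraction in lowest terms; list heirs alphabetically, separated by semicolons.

There is no surviving spouse, so the entire estate passes to Yamini's descendants per stirpes.
The estate is divided into 4 equal shares of 1/4 among Priya, Neelam, Jayant, Hemant.
Priya is living and takes 1/4.
Neelam predeceased; the 1/4 allotted to Neelam's branch passes to Neelam's issue by representation.
The 1/4 is divided into 3 equal shares of 1/12 among Chetan, Manoj, Rajiv.
Chetan is living and takes 1/12.
Manoj is living and takes 1/12.
Rajiv is living and takes 1/12.
Jayant predeceased; the 1/4 allotted to Jayant's branch passes to Jayant's issue by representation.
Falguni is the sole taker at this level and receives the full 1/4.
Hemant predeceased; the 1/4 allotted to Hemant's branch passes to Hemant's issue by representation.
The 1/4 is divided into 2 equal shares of 1/8 among Vikram, Omkar.
Vikram is living and takes 1/8.
Omkar is living and takes 1/8.

Chetan 1/12; Falguni 1/4; Manoj 1/12; Omkar 1/8; Priya 1/4; Rajiv 1/12; Vikram 1/8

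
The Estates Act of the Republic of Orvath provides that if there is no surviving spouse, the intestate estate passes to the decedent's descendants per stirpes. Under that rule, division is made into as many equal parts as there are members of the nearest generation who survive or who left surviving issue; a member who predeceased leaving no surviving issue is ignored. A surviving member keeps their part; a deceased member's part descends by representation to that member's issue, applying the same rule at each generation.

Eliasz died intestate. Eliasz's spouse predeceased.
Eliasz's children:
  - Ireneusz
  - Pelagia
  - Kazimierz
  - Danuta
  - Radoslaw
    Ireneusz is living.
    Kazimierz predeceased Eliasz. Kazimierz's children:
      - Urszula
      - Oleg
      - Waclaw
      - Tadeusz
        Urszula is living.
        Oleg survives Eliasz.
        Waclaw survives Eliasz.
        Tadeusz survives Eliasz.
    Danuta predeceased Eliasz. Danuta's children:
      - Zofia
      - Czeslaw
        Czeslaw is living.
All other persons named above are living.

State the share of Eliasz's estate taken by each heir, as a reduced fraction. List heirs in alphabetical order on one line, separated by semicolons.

Czeslaw 1/10; Ireneusz 1/5; Oleg 1/20; Pelagia 1/5; Radoslaw 1/5; Tadeusz 1/20; Urszula 1/20; Waclaw 1/20; Zofia 1/10

There is no surviving spouse, so the entire estate passes to Eliasz's descendants per stirpes.
The estate is divided into 5 equal shares of 1/5 among Ireneusz, Pelagia, Kazimierz, Danuta, Radoslaw.
Ireneusz is living and takes 1/5.
Pelagia is living and takes 1/5.
Kazimierz predeceased; the 1/5 allotted to Kazimierz's branch passes to Kazimierz's issue by representation.
The 1/5 is divided into 4 equal shares of 1/20 among Urszula, Oleg, Waclaw, Tadeusz.
Urszula is living and takes 1/20.
Oleg is living and takes 1/20.
Waclaw is living and takes 1/20.
Tadeusz is living and takes 1/20.
Danuta predeceased; the 1/5 allotted to Danuta's branch passes to Danuta's issue by representation.
The 1/5 is divided into 2 equal shares of 1/10 among Zofia, Czeslaw.
Zofia is living and takes 1/10.
Czeslaw is living and takes 1/10.
Radoslaw is living and takes 1/5.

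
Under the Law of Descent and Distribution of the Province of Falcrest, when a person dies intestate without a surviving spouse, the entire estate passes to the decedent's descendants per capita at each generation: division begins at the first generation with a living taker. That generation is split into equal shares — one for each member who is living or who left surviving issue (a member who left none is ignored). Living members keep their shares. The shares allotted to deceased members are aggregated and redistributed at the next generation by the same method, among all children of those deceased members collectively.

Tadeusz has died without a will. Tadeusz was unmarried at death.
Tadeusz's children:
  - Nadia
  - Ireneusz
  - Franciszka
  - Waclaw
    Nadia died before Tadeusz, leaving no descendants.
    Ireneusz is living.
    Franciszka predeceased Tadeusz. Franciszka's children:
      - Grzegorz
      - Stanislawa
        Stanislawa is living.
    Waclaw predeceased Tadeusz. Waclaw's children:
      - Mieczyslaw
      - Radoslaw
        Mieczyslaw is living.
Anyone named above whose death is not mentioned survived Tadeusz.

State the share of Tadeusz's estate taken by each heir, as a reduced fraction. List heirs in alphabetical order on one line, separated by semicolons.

Grzegorz 1/6; Ireneusz 1/3; Mieczyslaw 1/6; Radoslaw 1/6; Stanislawa 1/6

There is no surviving spouse, so the entire estate passes to Tadeusz's descendants per capita at each generation.
At generation 1 (Ireneusz, Franciszka, Waclaw) there are 3 shares of (1)/3 = 1/3 each.
Living: Ireneusz — each takes 1/3.
Deceased: Franciszka and Waclaw. Their combined 2/3 is pooled and carried to generation 2.
At generation 2 (Grzegorz, Stanislawa, Mieczyslaw, Radoslaw) there are 4 shares of (2/3)/4 = 1/6 each.
Living: Grzegorz, Stanislawa, Mieczyslaw, and Radoslaw — each takes 1/6.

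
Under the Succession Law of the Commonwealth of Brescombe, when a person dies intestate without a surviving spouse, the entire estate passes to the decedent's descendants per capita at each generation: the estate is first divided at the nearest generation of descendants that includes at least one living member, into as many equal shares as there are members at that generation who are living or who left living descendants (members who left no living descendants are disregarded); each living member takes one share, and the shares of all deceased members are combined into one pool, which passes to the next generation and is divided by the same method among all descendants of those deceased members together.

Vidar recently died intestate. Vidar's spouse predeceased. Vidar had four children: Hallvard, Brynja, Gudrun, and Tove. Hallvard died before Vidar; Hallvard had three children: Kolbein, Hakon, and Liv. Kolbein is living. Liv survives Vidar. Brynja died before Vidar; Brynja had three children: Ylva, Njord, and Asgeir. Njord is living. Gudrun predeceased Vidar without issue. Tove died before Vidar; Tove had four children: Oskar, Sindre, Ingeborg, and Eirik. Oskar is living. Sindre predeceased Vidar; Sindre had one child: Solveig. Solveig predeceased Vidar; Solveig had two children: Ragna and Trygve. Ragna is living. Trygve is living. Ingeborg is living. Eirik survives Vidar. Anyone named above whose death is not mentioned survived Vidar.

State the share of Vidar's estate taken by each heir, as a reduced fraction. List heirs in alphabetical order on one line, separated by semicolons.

Asgeir 1/10; Eirik 1/10; Hakon 1/10; Ingeborg 1/10; Kolbein 1/10; Liv 1/10; Njord 1/10; Oskar 1/10; Ragna 1/20; Trygve 1/20; Ylva 1/10

There is no surviving spouse, so the entire estate passes to Vidar's descendants per capita at each generation.
No one at generation 1 (Hallvard, Brynja, Tove) is living; moving to the next generation.
At generation 2 (Kolbein, Hakon, Liv, Ylva, Njord, Asgeir, Oskar, Sindre, Ingeborg, Eirik) there are 10 shares of (1)/10 = 1/10 each.
Living: Kolbein, Hakon, Liv, Ylva, Njord, Asgeir, Oskar, Ingeborg, and Eirik — each takes 1/10.
Deceased: Sindre. That 1/10 share is carried to generation 3.
At generation 3 (Solveig) there are 1 shares of (1/10)/1 = 1/10 each.
Deceased: Solveig. That 1/10 share is carried to generation 4.
At generation 4 (Ragna, Trygve) there are 2 shares of (1/10)/2 = 1/20 each.
Living: Ragna and Trygve — each takes 1/20.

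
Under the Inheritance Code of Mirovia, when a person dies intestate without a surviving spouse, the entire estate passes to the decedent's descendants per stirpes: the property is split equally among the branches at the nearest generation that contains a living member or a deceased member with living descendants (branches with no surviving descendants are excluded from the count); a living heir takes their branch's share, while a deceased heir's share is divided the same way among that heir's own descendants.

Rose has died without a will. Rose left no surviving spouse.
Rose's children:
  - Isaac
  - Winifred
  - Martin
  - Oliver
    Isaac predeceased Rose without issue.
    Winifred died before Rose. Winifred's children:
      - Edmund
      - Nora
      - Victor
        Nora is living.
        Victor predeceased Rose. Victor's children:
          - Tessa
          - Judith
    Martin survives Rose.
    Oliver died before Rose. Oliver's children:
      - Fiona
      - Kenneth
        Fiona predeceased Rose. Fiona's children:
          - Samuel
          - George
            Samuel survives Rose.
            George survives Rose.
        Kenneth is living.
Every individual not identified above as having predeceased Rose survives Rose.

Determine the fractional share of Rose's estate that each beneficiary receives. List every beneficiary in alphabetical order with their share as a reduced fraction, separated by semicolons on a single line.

There is no surviving spouse, so the entire estate passes to Rose's descendants per stirpes.
Isaac left no surviving issue, so that branch lapses and is disregarded.
The estate is divided into 3 equal shares of 1/3 among Winifred, Martin, Oliver.
Winifred predeceased; the 1/3 allotted to Winifred's branch passes to Winifred's issue by representation.
The 1/3 is divided into 3 equal shares of 1/9 among Edmund, Nora, Victor.
Edmund is living and takes 1/9.
Nora is living and takes 1/9.
Victor predeceased; the 1/9 allotted to Victor's branch passes to Victor's issue by representation.
The 1/9 is divided into 2 equal shares of 1/18 among Tessa, Judith.
Tessa is living and takes 1/18.
Judith is living and takes 1/18.
Martin is living and takes 1/3.
Oliver predeceased; the 1/3 allotted to Oliver's branch passes to Oliver's issue by representation.
The 1/3 is divided into 2 equal shares of 1/6 among Fiona, Kenneth.
Fiona predeceased; the 1/6 allotted to Fiona's branch passes to Fiona's issue by representation.
The 1/6 is divided into 2 equal shares of 1/12 among Samuel, George.
Samuel is living and takes 1/12.
George is living and takes 1/12.
Kenneth is living and takes 1/6.

Edmund 1/9; George 1/12; Judith 1/18; Kenneth 1/6; Martin 1/3; Nora 1/9; Samuel 1/12; Tessa 1/18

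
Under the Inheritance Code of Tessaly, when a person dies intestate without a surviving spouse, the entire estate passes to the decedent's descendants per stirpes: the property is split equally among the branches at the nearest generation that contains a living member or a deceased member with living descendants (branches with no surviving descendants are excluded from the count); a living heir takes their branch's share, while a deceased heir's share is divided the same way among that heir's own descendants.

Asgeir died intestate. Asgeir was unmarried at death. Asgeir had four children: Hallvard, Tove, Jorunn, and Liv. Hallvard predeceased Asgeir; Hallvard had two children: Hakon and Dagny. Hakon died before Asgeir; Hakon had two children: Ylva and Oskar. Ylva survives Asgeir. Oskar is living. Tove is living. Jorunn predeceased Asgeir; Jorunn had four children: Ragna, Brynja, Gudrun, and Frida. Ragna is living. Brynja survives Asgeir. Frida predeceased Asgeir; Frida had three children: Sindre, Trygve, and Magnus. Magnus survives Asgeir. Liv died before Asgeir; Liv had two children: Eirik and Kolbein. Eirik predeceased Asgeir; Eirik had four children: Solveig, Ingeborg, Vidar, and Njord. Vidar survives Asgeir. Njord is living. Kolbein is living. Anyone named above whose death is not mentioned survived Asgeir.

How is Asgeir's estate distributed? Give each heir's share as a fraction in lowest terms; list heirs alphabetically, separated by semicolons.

Brynja 1/16; Dagny 1/8; Gudrun 1/16; Ingeborg 1/32; Kolbein 1/8; Magnus 1/48; Njord 1/32; Oskar 1/16; Ragna 1/16; Sindre 1/48; Solveig 1/32; Tove 1/4; Trygve 1/48; Vidar 1/32; Ylva 1/16

There is no surviving spouse, so the entire estate passes to Asgeir's descendants per stirpes.
The estate is divided into 4 equal shares of 1/4 among Hallvard, Tove, Jorunn, Liv.
Hallvard predeceased; the 1/4 allotted to Hallvard's branch passes to Hallvard's issue by representation.
The 1/4 is divided into 2 equal shares of 1/8 among Hakon, Dagny.
Hakon predeceased; the 1/8 allotted to Hakon's branch passes to Hakon's issue by representation.
The 1/8 is divided into 2 equal shares of 1/16 among Ylva, Oskar.
Ylva is living and takes 1/16.
Oskar is living and takes 1/16.
Dagny is living and takes 1/8.
Tove is living and takes 1/4.
Jorunn predeceased; the 1/4 allotted to Jorunn's branch passes to Jorunn's issue by representation.
The 1/4 is divided into 4 equal shares of 1/16 among Ragna, Brynja, Gudrun, Frida.
Ragna is living and takes 1/16.
Brynja is living and takes 1/16.
Gudrun is living and takes 1/16.
Frida predeceased; the 1/16 allotted to Frida's branch passes to Frida's issue by representation.
The 1/16 is divided into 3 equal shares of 1/48 among Sindre, Trygve, Magnus.
Sindre is living and takes 1/48.
Trygve is living and takes 1/48.
Magnus is living and takes 1/48.
Liv predeceased; the 1/4 allotted to Liv's branch passes to Liv's issue by representation.
The 1/4 is divided into 2 equal shares of 1/8 among Eirik, Kolbein.
Eirik predeceased; the 1/8 allotted to Eirik's branch passes to Eirik's issue by representation.
The 1/8 is divided into 4 equal shares of 1/32 among Solveig, Ingeborg, Vidar, Njord.
Solveig is living and takes 1/32.
Ingeborg is living and takes 1/32.
Vidar is living and takes 1/32.
Njord is living and takes 1/32.
Kolbein is living and takes 1/8.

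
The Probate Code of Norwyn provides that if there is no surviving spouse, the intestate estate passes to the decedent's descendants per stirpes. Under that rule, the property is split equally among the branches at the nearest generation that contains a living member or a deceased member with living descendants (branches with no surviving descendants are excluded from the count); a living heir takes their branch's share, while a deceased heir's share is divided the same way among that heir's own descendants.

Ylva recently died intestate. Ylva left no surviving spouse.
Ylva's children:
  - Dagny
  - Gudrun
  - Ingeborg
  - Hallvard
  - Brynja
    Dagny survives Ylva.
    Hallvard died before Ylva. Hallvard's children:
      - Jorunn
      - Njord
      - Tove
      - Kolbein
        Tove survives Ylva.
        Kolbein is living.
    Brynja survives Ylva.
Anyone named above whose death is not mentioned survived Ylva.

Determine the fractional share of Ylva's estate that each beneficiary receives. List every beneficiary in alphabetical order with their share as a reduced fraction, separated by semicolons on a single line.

Brynja 1/5; Dagny 1/5; Gudrun 1/5; Ingeborg 1/5; Jorunn 1/20; Kolbein 1/20; Njord 1/20; Tove 1/20

There is no surviving spouse, so the entire estate passes to Ylva's descendants per stirpes.
The estate is divided into 5 equal shares of 1/5 among Dagny, Gudrun, Ingeborg, Hallvard, Brynja.
Dagny is living and takes 1/5.
Gudrun is living and takes 1/5.
Ingeborg is living and takes 1/5.
Hallvard predeceased; the 1/5 allotted to Hallvard's branch passes to Hallvard's issue by representation.
The 1/5 is divided into 4 equal shares of 1/20 among Jorunn, Njord, Tove, Kolbein.
Jorunn is living and takes 1/20.
Njord is living and takes 1/20.
Tove is living and takes 1/20.
Kolbein is living and takes 1/20.
Brynja is living and takes 1/5.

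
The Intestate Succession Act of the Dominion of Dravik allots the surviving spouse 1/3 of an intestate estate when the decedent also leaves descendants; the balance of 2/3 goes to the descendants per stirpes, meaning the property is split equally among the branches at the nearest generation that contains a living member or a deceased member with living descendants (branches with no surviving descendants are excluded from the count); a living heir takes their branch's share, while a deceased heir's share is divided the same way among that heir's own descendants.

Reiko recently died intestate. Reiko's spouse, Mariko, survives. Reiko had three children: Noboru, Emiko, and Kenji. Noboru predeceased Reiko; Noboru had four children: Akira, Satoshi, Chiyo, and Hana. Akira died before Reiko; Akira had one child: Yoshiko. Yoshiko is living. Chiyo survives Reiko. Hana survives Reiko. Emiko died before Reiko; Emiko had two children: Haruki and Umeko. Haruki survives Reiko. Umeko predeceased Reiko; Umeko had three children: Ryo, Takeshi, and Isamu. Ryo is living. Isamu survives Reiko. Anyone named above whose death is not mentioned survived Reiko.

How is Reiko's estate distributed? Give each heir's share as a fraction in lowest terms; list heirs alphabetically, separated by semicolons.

Chiyo 1/18; Hana 1/18; Haruki 1/9; Isamu 1/27; Kenji 2/9; Mariko 1/3; Ryo 1/27; Satoshi 1/18; Takeshi 1/27; Yoshiko 1/18

Mariko, as surviving spouse, takes 1/3.
The remaining 2/3 passes to Reiko's descendants per stirpes.
The 2/3 is divided into 3 equal shares of 2/9 among Noboru, Emiko, Kenji.
Noboru predeceased; the 2/9 allotted to Noboru's branch passes to Noboru's issue by representation.
The 2/9 is divided into 4 equal shares of 1/18 among Akira, Satoshi, Chiyo, Hana.
Akira predeceased; the 1/18 allotted to Akira's branch passes to Akira's issue by representation.
Yoshiko is the sole taker at this level and receives the full 1/18.
Satoshi is living and takes 1/18.
Chiyo is living and takes 1/18.
Hana is living and takes 1/18.
Emiko predeceased; the 2/9 allotted to Emiko's branch passes to Emiko's issue by representation.
The 2/9 is divided into 2 equal shares of 1/9 among Haruki, Umeko.
Haruki is living and takes 1/9.
Umeko predeceased; the 1/9 allotted to Umeko's branch passes to Umeko's issue by representation.
The 1/9 is divided into 3 equal shares of 1/27 among Ryo, Takeshi, Isamu.
Ryo is living and takes 1/27.
Takeshi is living and takes 1/27.
Isamu is living and takes 1/27.
Kenji is living and takes 2/9.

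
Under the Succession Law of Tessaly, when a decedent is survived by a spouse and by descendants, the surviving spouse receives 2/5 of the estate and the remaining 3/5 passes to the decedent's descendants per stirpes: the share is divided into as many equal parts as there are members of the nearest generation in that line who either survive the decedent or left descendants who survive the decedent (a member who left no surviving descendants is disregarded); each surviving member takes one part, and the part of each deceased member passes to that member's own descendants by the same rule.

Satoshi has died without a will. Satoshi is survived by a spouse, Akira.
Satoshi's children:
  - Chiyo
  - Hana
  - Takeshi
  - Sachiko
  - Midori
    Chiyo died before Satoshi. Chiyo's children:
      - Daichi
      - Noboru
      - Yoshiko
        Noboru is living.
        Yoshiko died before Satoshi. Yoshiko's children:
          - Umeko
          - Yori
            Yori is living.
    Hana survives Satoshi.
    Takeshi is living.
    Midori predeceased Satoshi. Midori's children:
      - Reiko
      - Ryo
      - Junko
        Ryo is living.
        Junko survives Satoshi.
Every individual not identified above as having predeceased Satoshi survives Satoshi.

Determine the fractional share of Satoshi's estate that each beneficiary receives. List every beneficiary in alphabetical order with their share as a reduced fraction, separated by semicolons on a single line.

Akira 2/5; Daichi 1/25; Hana 3/25; Junko 1/25; Noboru 1/25; Reiko 1/25; Ryo 1/25; Sachiko 3/25; Takeshi 3/25; Umeko 1/50; Yori 1/50

Akira, as surviving spouse, takes 2/5.
The remaining 3/5 passes to Satoshi's descendants per stirpes.
The 3/5 is divided into 5 equal shares of 3/25 among Chiyo, Hana, Takeshi, Sachiko, Midori.
Chiyo predeceased; the 3/25 allotted to Chiyo's branch passes to Chiyo's issue by representation.
The 3/25 is divided into 3 equal shares of 1/25 among Daichi, Noboru, Yoshiko.
Daichi is living and takes 1/25.
Noboru is living and takes 1/25.
Yoshiko predeceased; the 1/25 allotted to Yoshiko's branch passes to Yoshiko's issue by representation.
The 1/25 is divided into 2 equal shares of 1/50 among Umeko, Yori.
Umeko is living and takes 1/50.
Yori is living and takes 1/50.
Hana is living and takes 3/25.
Takeshi is living and takes 3/25.
Sachiko is living and takes 3/25.
Midori predeceased; the 3/25 allotted to Midori's branch passes to Midori's issue by representation.
The 3/25 is divided into 3 equal shares of 1/25 among Reiko, Ryo, Junko.
Reiko is living and takes 1/25.
Ryo is living and takes 1/25.
Junko is living and takes 1/25.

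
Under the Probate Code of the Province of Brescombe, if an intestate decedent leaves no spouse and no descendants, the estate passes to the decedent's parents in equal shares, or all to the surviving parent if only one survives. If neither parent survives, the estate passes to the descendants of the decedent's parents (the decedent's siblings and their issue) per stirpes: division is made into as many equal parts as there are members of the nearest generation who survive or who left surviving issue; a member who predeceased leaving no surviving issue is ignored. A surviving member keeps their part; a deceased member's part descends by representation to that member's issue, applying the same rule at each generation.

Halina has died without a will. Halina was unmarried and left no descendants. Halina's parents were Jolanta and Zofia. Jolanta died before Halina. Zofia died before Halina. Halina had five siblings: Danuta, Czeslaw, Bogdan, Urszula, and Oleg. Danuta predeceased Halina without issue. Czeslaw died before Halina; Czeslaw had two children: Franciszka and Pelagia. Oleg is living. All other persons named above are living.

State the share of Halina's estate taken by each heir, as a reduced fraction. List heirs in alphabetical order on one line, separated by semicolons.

Neither parent survives and there are no descendants, so the estate passes to Halina's siblings and their issue per stirpes.
Danuta left no surviving issue, so that branch lapses and is disregarded.
The estate is divided into 4 equal shares of 1/4 among Czeslaw, Bogdan, Urszula, Oleg.
Czeslaw predeceased; the 1/4 allotted to Czeslaw's branch passes to Czeslaw's issue by representation.
The 1/4 is divided into 2 equal shares of 1/8 among Franciszka, Pelagia.
Franciszka is living and takes 1/8.
Pelagia is living and takes 1/8.
Bogdan is living and takes 1/4.
Urszula is living and takes 1/4.
Oleg is living and takes 1/4.

Bogdan 1/4; Franciszka 1/8; Oleg 1/4; Pelagia 1/8; Urszula 1/4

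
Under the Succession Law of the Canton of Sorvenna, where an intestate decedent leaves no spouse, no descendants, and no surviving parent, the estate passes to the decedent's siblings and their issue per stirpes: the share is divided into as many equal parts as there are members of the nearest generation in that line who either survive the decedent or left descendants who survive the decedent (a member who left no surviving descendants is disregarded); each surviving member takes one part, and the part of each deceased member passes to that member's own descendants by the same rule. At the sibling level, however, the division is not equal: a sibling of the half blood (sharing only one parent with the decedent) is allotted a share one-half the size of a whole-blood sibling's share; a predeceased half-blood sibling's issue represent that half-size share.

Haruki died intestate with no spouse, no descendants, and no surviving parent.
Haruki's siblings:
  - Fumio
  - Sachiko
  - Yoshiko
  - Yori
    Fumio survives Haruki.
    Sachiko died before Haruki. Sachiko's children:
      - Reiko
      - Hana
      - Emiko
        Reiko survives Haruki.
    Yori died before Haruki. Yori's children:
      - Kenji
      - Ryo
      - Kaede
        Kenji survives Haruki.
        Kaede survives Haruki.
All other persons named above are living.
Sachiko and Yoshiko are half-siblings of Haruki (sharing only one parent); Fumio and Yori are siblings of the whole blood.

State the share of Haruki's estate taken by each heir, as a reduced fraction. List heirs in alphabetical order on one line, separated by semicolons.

No spouse, descendants, or parent survives, so the estate passes to Haruki's siblings per stirpes.
Half-blood siblings count for one-half the weight of whole-blood siblings at the initial division.
Dividing 1 in proportion to weights (total weight 3): Fumio (weight 1) → 1/3; Sachiko (weight 1/2) → 1/6; Yoshiko (weight 1/2) → 1/6; Yori (weight 1) → 1/3.
Fumio is living and takes 1/3.
Sachiko predeceased; the 1/6 allotted to Sachiko's branch passes to Sachiko's issue by representation.
The 1/6 is divided into 3 equal shares of 1/18 among Reiko, Hana, Emiko.
Reiko is living and takes 1/18.
Hana is living and takes 1/18.
Emiko is living and takes 1/18.
Yoshiko is living and takes 1/6.
Yori predeceased; the 1/3 allotted to Yori's branch passes to Yori's issue by representation.
The 1/3 is divided into 3 equal shares of 1/9 among Kenji, Ryo, Kaede.
Kenji is living and takes 1/9.
Ryo is living and takes 1/9.
Kaede is living and takes 1/9.

Emiko 1/18; Fumio 1/3; Hana 1/18; Kaede 1/9; Kenji 1/9; Reiko 1/18; Ryo 1/9; Yoshiko 1/6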